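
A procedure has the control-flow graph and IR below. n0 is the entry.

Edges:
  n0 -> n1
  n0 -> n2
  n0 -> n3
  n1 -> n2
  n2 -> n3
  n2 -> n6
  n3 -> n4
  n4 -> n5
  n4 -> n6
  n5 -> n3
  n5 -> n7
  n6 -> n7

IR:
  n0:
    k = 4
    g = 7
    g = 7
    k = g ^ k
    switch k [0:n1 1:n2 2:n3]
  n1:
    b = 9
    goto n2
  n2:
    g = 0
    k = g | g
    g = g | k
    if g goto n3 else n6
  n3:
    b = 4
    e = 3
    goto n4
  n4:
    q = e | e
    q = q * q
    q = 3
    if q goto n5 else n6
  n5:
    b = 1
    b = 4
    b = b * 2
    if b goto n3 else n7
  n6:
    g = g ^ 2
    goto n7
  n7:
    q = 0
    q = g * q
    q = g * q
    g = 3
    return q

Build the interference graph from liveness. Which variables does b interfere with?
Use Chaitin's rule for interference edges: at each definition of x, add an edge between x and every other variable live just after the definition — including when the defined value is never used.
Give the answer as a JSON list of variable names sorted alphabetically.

def/use:
  n0: {g,k} / ∅
  n1: {b} / ∅
  n2: {g,k} / ∅
  n3: {b,e} / ∅
  n4: {q} / {e}
  n5: {b} / ∅
  n6: {g} / {g}
  n7: {g,q} / {g}

Backward fixpoint:
  live n0: ∅→{g}
  live n1: ∅→∅
  live n2: ∅→{g}
  live n3: {g}→{e,g}
  live n4: {e,g}→{g}
  live n5: {g}→{g}
  live n6: {g}→{g}
  live n7: {g}→∅

Interference:
  b — {g}
  e — {g}
  g — {b,e,k,q}
  k — {g}
  q — {g}

N(b) = ["g"]

Answer: ["g"]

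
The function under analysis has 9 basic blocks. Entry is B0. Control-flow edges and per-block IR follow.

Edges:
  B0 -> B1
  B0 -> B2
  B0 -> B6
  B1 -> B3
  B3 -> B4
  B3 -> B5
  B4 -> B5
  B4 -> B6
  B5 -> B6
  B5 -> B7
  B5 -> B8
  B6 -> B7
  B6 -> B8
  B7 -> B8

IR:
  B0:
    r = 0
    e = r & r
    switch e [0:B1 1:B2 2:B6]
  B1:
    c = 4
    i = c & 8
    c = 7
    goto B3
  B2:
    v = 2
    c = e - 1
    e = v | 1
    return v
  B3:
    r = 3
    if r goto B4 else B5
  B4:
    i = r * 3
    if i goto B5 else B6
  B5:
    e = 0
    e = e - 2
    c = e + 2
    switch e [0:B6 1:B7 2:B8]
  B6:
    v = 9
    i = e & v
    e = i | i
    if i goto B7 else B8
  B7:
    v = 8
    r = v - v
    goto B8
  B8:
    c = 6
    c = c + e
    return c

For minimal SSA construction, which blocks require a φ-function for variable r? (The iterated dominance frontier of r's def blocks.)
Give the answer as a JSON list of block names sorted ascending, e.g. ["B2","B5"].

idom tree: B1←B0 B2←B0 B3←B1 B4←B3 B5←B3 B6←B0 B7←B0 B8←B0
Dom∩ at merges:
  B5: preds {B3,B4}: {B0,B1,B3} ∩ {B0,B1,B3,B4} = {B0,B1,B3}; idom=B3
  B6: preds {B0,B4,B5}: {B0} ∩ {B0,B1,B3,B4} ∩ {B0,B1,B3,B5} = {B0}; idom=B0
  B7: preds {B5,B6}: {B0,B1,B3,B5} ∩ {B0,B6} = {B0}; idom=B0
  B8: preds {B5,B6,B7}: {B0,B1,B3,B5} ∩ {B0,B6} ∩ {B0,B7} = {B0}; idom=B0

DF derivation:
  B5←B3: walk · to B3
  B5←B4: walk B4 to B3
  B6←B0: walk · to B0
  B6←B4: walk B4→B3→B1 to B0
  B6←B5: walk B5→B3→B1 to B0
  B7←B5: walk B5→B3→B1 to B0
  B7←B6: walk B6 to B0
  B8←B5: walk B5→B3→B1 to B0
  B8←B6: walk B6 to B0
  B8←B7: walk B7 to B0
  B0: DF=∅
  B1: DF={B6,B7,B8}
  B2: DF=∅
  B3: DF={B6,B7,B8}
  B4: DF={B5,B6}
  B5: DF={B6,B7,B8}
  B6: DF={B7,B8}
  B7: DF={B8}
  B8: DF=∅

φ for r: defs {B0,B3,B7}
  DF⁺ = {B6,B7,B8}

Answer: ["B6", "B7", "B8"]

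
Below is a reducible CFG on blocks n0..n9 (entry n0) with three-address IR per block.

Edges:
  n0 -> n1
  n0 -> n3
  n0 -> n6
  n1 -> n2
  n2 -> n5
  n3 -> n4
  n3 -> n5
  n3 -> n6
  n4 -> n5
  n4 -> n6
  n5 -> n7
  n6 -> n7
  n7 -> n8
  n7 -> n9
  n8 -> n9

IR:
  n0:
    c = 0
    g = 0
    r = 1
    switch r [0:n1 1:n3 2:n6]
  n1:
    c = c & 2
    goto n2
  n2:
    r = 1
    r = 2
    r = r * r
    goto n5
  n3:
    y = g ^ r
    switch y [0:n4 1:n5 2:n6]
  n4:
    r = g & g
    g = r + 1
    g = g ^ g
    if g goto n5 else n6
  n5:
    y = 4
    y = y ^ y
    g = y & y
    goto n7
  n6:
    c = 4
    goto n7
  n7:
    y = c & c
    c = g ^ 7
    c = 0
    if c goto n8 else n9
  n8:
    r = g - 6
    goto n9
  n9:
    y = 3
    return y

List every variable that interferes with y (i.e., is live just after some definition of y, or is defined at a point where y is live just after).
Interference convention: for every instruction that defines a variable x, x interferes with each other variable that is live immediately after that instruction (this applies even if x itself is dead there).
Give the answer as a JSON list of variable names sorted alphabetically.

Answer: ["c", "g"]

Working:
Block summaries:
  n0: {c,g,r} / ∅
  n1: {c} / {c}
  n2: {r} / ∅
  n3: {y} / {g,r}
  n4: {g,r} / {g}
  n5: {g,y} / ∅
  n6: {c} / ∅
  n7: {c,y} / {c,g}
  n8: {r} / {g}
  n9: {y} / ∅

Liveness:
  live n0: ∅→{c,g,r}
  live n1: {c}→{c}
  live n2: {c}→{c}
  live n3: {c,g,r}→{c,g}
  live n4: {c,g}→{c,g}
  live n5: {c}→{c,g}
  live n6: {g}→{c,g}
  live n7: {c,g}→{g}
  live n8: {g}→∅
  live n9: ∅→∅

Conflict graph:
  c — {g,r,y}
  g — {c,r,y}
  r — {c,g}
  y — {c,g}

N(y) = ["c", "g"]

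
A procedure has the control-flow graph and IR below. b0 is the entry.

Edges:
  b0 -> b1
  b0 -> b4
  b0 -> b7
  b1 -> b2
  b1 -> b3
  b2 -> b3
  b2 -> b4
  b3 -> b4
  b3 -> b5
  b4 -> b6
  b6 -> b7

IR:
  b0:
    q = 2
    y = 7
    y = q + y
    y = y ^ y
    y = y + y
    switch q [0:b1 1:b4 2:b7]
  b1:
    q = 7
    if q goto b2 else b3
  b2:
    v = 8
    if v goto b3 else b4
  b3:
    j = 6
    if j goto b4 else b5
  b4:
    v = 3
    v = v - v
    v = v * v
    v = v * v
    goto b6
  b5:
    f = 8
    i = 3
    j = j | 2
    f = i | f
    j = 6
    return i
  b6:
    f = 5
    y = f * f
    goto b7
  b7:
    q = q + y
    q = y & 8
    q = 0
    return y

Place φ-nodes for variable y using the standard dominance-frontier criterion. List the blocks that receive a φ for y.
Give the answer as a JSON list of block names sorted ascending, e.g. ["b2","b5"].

Answer: ["b7"]

Working:
idom tree: b1←b0 b2←b1 b3←b1 b4←b0 b5←b3 b6←b4 b7←b0
Join-block Dom:
  b3: preds {b1,b2}: {b0,b1} ∩ {b0,b1,b2} = {b0,b1}; idom=b1
  b4: preds {b0,b2,b3}: {b0} ∩ {b0,b1,b2} ∩ {b0,b1,b3} = {b0}; idom=b0
  b7: preds {b0,b6}: {b0} ∩ {b0,b4,b6} = {b0}; idom=b0

Frontier:
  b3←b1: walk · to b1
  b3←b2: walk b2 to b1
  b4←b0: walk · to b0
  b4←b2: walk b2→b1 to b0
  b4←b3: walk b3→b1 to b0
  b7←b0: walk · to b0
  b7←b6: walk b6→b4 to b0
  b0: DF=∅
  b1: DF={b4}
  b2: DF={b3,b4}
  b3: DF={b4}
  b4: DF={b7}
  b5: DF=∅
  b6: DF={b7}
  b7: DF=∅

φ for y: defs {b0,b6}
  DF⁺ = {b7}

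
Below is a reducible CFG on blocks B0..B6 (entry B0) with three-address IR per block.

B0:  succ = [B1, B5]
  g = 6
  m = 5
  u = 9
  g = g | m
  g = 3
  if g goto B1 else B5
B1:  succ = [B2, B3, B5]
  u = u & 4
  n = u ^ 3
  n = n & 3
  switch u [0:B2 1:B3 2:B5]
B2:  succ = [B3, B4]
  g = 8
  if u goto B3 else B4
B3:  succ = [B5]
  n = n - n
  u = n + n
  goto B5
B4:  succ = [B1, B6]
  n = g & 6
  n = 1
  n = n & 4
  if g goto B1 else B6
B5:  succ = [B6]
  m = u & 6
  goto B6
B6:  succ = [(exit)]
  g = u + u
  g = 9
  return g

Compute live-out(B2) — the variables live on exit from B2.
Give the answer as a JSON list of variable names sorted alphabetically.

Answer: ["g", "n", "u"]

Working:
Per-block:
  B0: def={g,m,u} ue=∅
  B1: def={n,u} ue={u}
  B2: def={g} ue={u}
  B3: def={n,u} ue={n}
  B4: def={n} ue={g}
  B5: def={m} ue={u}
  B6: def={g} ue={u}

Backward fixpoint:
  live B0: ∅→{u}
  live B1: {u}→{n,u}
  live B2: {n,u}→{g,n,u}
  live B3: {n}→{u}
  live B4: {g,u}→{u}
  live B5: {u}→{u}
  live B6: {u}→∅

live-out(B2) = ["g", "n", "u"]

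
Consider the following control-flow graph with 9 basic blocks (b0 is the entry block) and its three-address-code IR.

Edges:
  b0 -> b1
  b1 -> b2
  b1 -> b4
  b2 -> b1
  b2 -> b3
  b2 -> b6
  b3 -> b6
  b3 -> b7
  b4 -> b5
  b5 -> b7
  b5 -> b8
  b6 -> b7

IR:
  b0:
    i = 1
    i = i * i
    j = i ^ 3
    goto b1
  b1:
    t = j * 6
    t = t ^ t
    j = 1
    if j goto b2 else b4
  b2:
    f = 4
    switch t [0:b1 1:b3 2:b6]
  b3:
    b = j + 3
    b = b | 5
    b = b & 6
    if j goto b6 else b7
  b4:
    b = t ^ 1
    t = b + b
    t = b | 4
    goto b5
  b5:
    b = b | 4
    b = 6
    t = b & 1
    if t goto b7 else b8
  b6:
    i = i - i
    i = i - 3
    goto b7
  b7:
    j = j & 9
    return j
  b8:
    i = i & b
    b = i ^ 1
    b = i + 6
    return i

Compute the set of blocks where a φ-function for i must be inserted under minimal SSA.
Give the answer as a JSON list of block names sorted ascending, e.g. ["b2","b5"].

Answer: ["b7"]

Working:
idom tree: b1←b0 b2←b1 b3←b2 b4←b1 b5←b4 b6←b2 b7←b1 b8←b5
Join-block Dom:
  b1: preds {b0,b2}: {b0} ∩ {b0,b1,b2} = {b0}; idom=b0
  b6: preds {b2,b3}: {b0,b1,b2} ∩ {b0,b1,b2,b3} = {b0,b1,b2}; idom=b2
  b7: preds {b3,b5,b6}: {b0,b1,b2,b3} ∩ {b0,b1,b4,b5} ∩ {b0,b1,b2,b6} = {b0,b1}; idom=b1

Frontier:
  b1←b0: walk · to b0
  b1←b2: walk b2→b1 to b0
  b6←b2: walk · to b2
  b6←b3: walk b3 to b2
  b7←b3: walk b3→b2 to b1
  b7←b5: walk b5→b4 to b1
  b7←b6: walk b6→b2 to b1
  DF(b0)=∅
  DF(b1)={b1}
  DF(b2)={b1,b7}
  DF(b3)={b6,b7}
  DF(b4)={b7}
  DF(b5)={b7}
  DF(b6)={b7}
  DF(b7)=∅
  DF(b8)=∅

φ for i: defs {b0,b6,b8}
  DF⁺ = {b7}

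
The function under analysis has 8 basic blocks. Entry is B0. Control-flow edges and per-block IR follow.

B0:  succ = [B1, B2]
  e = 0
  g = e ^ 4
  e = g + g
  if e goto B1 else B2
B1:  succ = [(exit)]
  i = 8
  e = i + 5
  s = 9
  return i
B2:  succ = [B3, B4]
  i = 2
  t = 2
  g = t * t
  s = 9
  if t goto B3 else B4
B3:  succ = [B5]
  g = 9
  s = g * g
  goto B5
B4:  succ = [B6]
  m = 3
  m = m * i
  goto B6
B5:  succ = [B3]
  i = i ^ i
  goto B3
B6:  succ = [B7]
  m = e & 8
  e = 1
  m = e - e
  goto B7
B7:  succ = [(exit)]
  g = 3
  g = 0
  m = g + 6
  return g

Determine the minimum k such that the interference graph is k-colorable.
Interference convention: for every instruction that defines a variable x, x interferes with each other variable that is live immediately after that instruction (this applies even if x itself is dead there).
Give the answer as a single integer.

Answer: 4

Analysis:
Block summaries:
  B0: def={e,g} ue=∅
  B1: def={e,i,s} ue=∅
  B2: def={g,i,s,t} ue=∅
  B3: def={g,s} ue=∅
  B4: def={m} ue={i}
  B5: def={i} ue={i}
  B6: def={e,m} ue={e}
  B7: def={g,m} ue=∅

Backward fixpoint:
  B0 li=∅ lo={e}
  B1 li=∅ lo=∅
  B2 li={e} lo={e,i}
  B3 li={i} lo={i}
  B4 li={e,i} lo={e}
  B5 li={i} lo={i}
  B6 li={e} lo=∅
  B7 li=∅ lo=∅

Interference:
  e: {g,i,m,s,t}
  g: {e,i,m,t}
  i: {e,g,m,s,t}
  m: {e,g,i}
  s: {e,i,t}
  t: {e,g,i,s}

Registers:
  lower bound: {e,g,i,m} mutually conflict ⇒ χ ≥ 4
  assign e→r0 g→r2 i→r1 m→r3 s→r2 t→r3 — no edge inside a register ⇒ χ ≤ 4
  χ = 4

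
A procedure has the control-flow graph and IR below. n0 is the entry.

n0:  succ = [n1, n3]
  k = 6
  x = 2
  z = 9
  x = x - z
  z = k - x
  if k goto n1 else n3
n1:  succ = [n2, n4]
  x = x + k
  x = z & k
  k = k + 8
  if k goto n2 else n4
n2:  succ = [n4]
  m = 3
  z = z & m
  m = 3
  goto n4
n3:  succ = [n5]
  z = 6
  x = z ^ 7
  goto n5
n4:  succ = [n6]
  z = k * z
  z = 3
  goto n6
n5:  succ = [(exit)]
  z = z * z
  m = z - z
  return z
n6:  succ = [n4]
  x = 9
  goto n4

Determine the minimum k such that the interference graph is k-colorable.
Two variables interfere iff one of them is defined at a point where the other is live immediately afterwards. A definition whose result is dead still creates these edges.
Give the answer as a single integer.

Answer: 3

Analysis:
def/use:
  n0 def {k,x,z} use ∅
  n1 def {k,x} use {k,x,z}
  n2 def {m,z} use {z}
  n3 def {x,z} use ∅
  n4 def {z} use {k,z}
  n5 def {m,z} use {z}
  n6 def {x} use ∅

Liveness:
  n0: in=∅ out={k,x,z}
  n1: in={k,x,z} out={k,z}
  n2: in={k,z} out={k,z}
  n3: in=∅ out={z}
  n4: in={k,z} out={k,z}
  n5: in={z} out=∅
  n6: in={k,z} out={k,z}

Interfere edges:
  k↔{m,x,z}
  m↔{k,z}
  x↔{k,z}
  z↔{k,m,x}

Registers:
  {k,m,z} pairwise interfere (3-clique) ⇒ χ ≥ 3
  3-colouring: R0={k}  R1={z}  R2={m,x}
  χ = 3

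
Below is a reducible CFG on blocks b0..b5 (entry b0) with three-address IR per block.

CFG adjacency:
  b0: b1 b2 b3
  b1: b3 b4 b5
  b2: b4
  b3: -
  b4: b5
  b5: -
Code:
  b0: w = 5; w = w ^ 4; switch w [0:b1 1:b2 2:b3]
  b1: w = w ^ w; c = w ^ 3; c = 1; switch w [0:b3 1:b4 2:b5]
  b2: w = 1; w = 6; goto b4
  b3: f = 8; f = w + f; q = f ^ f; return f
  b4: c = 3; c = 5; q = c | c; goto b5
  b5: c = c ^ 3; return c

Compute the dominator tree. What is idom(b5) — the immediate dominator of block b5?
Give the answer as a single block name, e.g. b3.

idom tree: b1←b0 b2←b0 b3←b0 b4←b0 b5←b0
Join-block Dom:
  b3: preds {b0,b1}: {b0} ∩ {b0,b1} = {b0}; idom=b0
  b4: preds {b1,b2}: {b0,b1} ∩ {b0,b2} = {b0}; idom=b0
  b5: preds {b1,b4}: {b0,b1} ∩ {b0,b4} = {b0}; idom=b0

idom(b5) = b0

Answer: b0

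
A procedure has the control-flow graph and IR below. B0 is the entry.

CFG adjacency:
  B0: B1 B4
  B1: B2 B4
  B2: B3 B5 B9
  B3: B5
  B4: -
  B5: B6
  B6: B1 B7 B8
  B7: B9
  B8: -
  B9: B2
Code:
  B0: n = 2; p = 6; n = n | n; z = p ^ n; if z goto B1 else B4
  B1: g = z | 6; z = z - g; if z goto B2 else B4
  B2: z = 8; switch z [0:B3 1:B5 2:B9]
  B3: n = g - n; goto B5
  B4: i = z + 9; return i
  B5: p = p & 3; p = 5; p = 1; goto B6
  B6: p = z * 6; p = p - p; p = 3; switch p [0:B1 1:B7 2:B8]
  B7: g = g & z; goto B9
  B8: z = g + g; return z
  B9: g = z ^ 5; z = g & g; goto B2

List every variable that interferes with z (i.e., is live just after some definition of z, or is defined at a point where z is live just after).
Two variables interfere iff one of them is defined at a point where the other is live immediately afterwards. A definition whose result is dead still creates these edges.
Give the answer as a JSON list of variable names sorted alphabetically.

Answer: ["g", "n", "p"]

Working:
Per-block:
  B0: {n,p,z} / ∅
  B1: {g,z} / {z}
  B2: {z} / ∅
  B3: {n} / {g,n}
  B4: {i} / {z}
  B5: {p} / {p}
  B6: {p} / {z}
  B7: {g} / {g,z}
  B8: {z} / {g}
  B9: {g,z} / {z}

Liveness:
  B0: in=∅ out={n,p,z}
  B1: in={n,p,z} out={g,n,p,z}
  B2: in={g,n,p} out={g,n,p,z}
  B3: in={g,n,p,z} out={g,n,p,z}
  B4: in={z} out=∅
  B5: in={g,n,p,z} out={g,n,z}
  B6: in={g,n,z} out={g,n,p,z}
  B7: in={g,n,p,z} out={n,p,z}
  B8: in={g} out=∅
  B9: in={n,p,z} out={g,n,p}

Interfere edges:
  g — {n,p,z}
  i — ∅
  n — {g,p,z}
  p — {g,n,z}
  z — {g,n,p}

N(z) = ["g", "n", "p"]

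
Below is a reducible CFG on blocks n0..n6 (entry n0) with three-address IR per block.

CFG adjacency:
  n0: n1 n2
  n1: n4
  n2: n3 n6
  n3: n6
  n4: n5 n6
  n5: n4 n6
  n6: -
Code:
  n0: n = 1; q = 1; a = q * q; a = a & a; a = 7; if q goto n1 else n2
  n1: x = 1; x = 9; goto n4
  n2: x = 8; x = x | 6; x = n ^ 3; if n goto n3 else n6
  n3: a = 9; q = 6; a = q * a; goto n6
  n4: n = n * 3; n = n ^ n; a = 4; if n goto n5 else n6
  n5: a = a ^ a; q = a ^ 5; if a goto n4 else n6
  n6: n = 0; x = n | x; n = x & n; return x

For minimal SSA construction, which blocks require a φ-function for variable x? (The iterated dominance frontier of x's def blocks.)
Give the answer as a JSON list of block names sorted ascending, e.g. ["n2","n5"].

Answer: ["n6"]

Derivation:
idom tree: n1←n0 n2←n0 n3←n2 n4←n1 n5←n4 n6←n0
Join-block Dom:
  n4: preds {n1,n5}: {n0,n1} ∩ {n0,n1,n4,n5} = {n0,n1}; idom=n1
  n6: preds {n2,n3,n4,n5}: {n0,n2} ∩ {n0,n2,n3} ∩ {n0,n1,n4} ∩ {n0,n1,n4,n5} = {n0}; idom=n0

DF walk-up:
  n4←n1: walk · to n1
  n4←n5: walk n5→n4 to n1
  n6←n2: walk n2 to n0
  n6←n3: walk n3→n2 to n0
  n6←n4: walk n4→n1 to n0
  n6←n5: walk n5→n4→n1 to n0
  n0: DF=∅
  n1: DF={n6}
  n2: DF={n6}
  n3: DF={n6}
  n4: DF={n4,n6}
  n5: DF={n4,n6}
  n6: DF=∅

φ for x: defs {n1,n2,n6}
  DF⁺ = {n6}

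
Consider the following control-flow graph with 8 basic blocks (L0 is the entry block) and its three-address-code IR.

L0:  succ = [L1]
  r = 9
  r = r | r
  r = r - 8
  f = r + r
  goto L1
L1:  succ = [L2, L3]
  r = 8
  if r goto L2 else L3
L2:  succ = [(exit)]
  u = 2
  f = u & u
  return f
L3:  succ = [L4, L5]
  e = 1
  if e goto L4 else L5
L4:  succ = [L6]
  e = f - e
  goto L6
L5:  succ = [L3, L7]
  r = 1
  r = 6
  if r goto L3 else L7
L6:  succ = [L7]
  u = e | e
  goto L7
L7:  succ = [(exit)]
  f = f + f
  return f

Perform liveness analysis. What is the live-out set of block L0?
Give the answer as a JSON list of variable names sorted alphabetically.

Answer: ["f"]

Analysis:
Block summaries:
  L0: def={f,r} ue=∅
  L1: def={r} ue=∅
  L2: def={f,u} ue=∅
  L3: def={e} ue=∅
  L4: def={e} ue={e,f}
  L5: def={r} ue=∅
  L6: def={u} ue={e}
  L7: def={f} ue={f}

Live sets:
  live L0: ∅→{f}
  live L1: {f}→{f}
  live L2: ∅→∅
  live L3: {f}→{e,f}
  live L4: {e,f}→{e,f}
  live L5: {f}→{f}
  live L6: {e,f}→{f}
  live L7: {f}→∅

live-out(L0) = ["f"]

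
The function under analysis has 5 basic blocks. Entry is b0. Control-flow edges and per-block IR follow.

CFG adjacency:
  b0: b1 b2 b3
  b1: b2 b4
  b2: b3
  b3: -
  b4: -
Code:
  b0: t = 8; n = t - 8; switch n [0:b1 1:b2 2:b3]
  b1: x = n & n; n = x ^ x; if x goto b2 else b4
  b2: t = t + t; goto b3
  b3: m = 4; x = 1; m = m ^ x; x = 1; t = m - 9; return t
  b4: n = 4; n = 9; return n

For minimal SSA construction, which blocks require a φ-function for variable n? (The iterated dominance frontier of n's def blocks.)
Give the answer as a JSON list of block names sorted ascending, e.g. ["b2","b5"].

idom tree: b1←b0 b2←b0 b3←b0 b4←b1
Dom at joins:
  b2: preds {b0,b1}: {b0} ∩ {b0,b1} = {b0}; idom=b0
  b3: preds {b0,b2}: {b0} ∩ {b0,b2} = {b0}; idom=b0

DF derivation:
  b2←b0: walk · to b0
  b2←b1: walk b1 to b0
  b3←b0: walk · to b0
  b3←b2: walk b2 to b0
  b0 → ∅
  b1 → {b2}
  b2 → {b3}
  b3 → ∅
  b4 → ∅

φ for n: defs {b0,b1,b4}
  DF⁺ = {b2,b3}

Answer: ["b2", "b3"]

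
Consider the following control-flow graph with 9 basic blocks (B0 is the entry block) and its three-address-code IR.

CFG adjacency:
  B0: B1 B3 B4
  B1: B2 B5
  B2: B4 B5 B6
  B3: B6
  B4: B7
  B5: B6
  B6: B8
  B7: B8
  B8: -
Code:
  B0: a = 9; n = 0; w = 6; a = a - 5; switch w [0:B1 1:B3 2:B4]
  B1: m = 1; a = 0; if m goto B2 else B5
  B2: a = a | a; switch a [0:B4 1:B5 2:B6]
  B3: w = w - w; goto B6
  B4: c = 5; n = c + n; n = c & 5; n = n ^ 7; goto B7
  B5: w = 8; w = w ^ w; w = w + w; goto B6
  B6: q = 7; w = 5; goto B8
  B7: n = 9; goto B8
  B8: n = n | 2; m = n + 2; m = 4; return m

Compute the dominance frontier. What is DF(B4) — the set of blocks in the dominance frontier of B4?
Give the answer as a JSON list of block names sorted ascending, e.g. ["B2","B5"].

idom tree: B1←B0 B2←B1 B3←B0 B4←B0 B5←B1 B6←B0 B7←B4 B8←B0
Join-block Dom:
  B4: preds {B0,B2}: {B0} ∩ {B0,B1,B2} = {B0}; idom=B0
  B5: preds {B1,B2}: {B0,B1} ∩ {B0,B1,B2} = {B0,B1}; idom=B1
  B6: preds {B2,B3,B5}: {B0,B1,B2} ∩ {B0,B3} ∩ {B0,B1,B5} = {B0}; idom=B0
  B8: preds {B6,B7}: {B0,B6} ∩ {B0,B4,B7} = {B0}; idom=B0

DF walk-up:
  join B4 pred B0: · stop@B0
  join B4 pred B2: B2→B1 stop@B0
  join B5 pred B1: · stop@B1
  join B5 pred B2: B2 stop@B1
  join B6 pred B2: B2→B1 stop@B0
  join B6 pred B3: B3 stop@B0
  join B6 pred B5: B5→B1 stop@B0
  join B8 pred B6: B6 stop@B0
  join B8 pred B7: B7→B4 stop@B0
  DF(B0)=∅
  DF(B1)={B4,B6}
  DF(B2)={B4,B5,B6}
  DF(B3)={B6}
  DF(B4)={B8}
  DF(B5)={B6}
  DF(B6)={B8}
  DF(B7)={B8}
  DF(B8)=∅

DF(B4) = ["B8"]

Answer: ["B8"]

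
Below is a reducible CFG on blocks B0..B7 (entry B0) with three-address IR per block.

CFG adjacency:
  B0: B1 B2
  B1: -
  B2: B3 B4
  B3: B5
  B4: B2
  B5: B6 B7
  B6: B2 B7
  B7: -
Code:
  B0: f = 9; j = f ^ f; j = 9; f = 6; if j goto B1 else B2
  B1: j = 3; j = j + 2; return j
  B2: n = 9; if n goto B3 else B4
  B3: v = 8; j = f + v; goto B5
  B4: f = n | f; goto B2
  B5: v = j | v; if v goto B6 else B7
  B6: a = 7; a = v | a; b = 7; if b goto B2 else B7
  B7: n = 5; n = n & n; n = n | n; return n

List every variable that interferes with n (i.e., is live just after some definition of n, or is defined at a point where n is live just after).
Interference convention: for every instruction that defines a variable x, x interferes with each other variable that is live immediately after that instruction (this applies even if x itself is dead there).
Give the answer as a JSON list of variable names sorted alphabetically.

Answer: ["f"]

Working:
Per-block:
  B0: def={f,j} ue=∅
  B1: def={j} ue=∅
  B2: def={n} ue=∅
  B3: def={j,v} ue={f}
  B4: def={f} ue={f,n}
  B5: def={v} ue={j,v}
  B6: def={a,b} ue={v}
  B7: def={n} ue=∅

Live sets:
  B0: in=∅ out={f}
  B1: in=∅ out=∅
  B2: in={f} out={f,n}
  B3: in={f} out={f,j,v}
  B4: in={f,n} out={f}
  B5: in={f,j,v} out={f,v}
  B6: in={f,v} out={f}
  B7: in=∅ out=∅

Interfere edges:
  a — {f,v}
  b — {f}
  f — {a,b,j,n,v}
  j — {f,v}
  n — {f}
  v — {a,f,j}

N(n) = ["f"]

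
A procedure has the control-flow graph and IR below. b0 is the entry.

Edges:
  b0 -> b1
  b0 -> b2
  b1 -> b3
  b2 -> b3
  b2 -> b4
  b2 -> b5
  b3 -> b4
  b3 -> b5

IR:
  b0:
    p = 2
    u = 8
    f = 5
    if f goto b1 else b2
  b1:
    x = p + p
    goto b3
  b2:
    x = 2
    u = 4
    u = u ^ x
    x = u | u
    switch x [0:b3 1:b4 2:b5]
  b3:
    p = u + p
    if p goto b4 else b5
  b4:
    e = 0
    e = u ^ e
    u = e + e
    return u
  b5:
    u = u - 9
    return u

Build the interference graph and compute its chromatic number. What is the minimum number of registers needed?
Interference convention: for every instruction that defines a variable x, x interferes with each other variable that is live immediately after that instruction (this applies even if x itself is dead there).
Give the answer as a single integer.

Block summaries:
  b0 def {f,p,u} use ∅
  b1 def {x} use {p}
  b2 def {u,x} use ∅
  b3 def {p} use {p,u}
  b4 def {e,u} use {u}
  b5 def {u} use {u}

Backward fixpoint:
  b0 li=∅ lo={p,u}
  b1 li={p,u} lo={p,u}
  b2 li={p} lo={p,u}
  b3 li={p,u} lo={u}
  b4 li={u} lo=∅
  b5 li={u} lo=∅

Interference:
  e↔{u}
  f↔{p,u}
  p↔{f,u,x}
  u↔{e,f,p,x}
  x↔{p,u}

Colouring:
  lower bound: {f,p,u} mutually conflict ⇒ χ ≥ 3
  assign e→R1 f→R2 p→R1 u→R0 x→R2 — no edge inside a register ⇒ χ ≤ 3
  χ = 3

Answer: 3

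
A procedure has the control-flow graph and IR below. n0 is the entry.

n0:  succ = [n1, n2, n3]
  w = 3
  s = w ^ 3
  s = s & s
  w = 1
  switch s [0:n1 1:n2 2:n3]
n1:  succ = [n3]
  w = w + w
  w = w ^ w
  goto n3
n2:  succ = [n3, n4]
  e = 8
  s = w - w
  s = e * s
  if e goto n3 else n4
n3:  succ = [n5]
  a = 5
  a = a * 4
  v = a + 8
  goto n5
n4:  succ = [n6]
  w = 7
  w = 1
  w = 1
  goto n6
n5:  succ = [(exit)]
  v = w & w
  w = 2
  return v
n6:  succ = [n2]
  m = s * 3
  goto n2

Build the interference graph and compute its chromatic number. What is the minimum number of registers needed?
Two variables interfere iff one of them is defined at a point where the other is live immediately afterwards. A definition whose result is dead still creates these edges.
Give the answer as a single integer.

Block summaries:
  n0 def {s,w} use ∅
  n1 def {w} use {w}
  n2 def {e,s} use {w}
  n3 def {a,v} use ∅
  n4 def {w} use ∅
  n5 def {v,w} use {w}
  n6 def {m} use {s}

Liveness:
  live n0: ∅→{w}
  live n1: {w}→{w}
  live n2: {w}→{s,w}
  live n3: {w}→{w}
  live n4: {s}→{s,w}
  live n5: {w}→∅
  live n6: {s,w}→{w}

Interference:
  a — {w}
  e — {s,w}
  m — {w}
  s — {e,w}
  v — {w}
  w — {a,e,m,s,v}

Registers:
  lower bound: {e,s,w} mutually conflict ⇒ χ ≥ 3
  3-colouring: r0={w}  r1={a,e,m,v}  r2={s}
  χ = 3

Answer: 3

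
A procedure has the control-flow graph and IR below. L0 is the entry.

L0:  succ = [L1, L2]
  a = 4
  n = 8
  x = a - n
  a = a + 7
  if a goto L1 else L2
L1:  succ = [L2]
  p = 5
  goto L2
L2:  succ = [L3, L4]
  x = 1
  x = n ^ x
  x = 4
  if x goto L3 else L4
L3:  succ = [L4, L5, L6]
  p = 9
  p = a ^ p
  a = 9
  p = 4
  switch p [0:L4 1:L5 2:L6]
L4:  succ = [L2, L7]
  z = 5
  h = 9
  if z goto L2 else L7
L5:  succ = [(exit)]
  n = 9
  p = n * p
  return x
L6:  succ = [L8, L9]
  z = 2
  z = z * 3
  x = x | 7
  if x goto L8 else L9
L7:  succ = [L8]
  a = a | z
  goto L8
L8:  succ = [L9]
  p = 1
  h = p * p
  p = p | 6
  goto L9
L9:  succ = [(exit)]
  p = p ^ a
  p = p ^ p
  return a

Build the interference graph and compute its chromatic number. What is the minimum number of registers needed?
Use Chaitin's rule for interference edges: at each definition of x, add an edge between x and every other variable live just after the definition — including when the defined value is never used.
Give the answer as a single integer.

Answer: 5

Derivation:
Per-block:
  L0 def {a,n,x} use ∅
  L1 def {p} use ∅
  L2 def {x} use {n}
  L3 def {a,p} use {a}
  L4 def {h,z} use ∅
  L5 def {n,p} use {p,x}
  L6 def {x,z} use {x}
  L7 def {a} use {a,z}
  L8 def {h,p} use ∅
  L9 def {p} use {a,p}

Liveness:
  live L0: ∅→{a,n}
  live L1: {a,n}→{a,n}
  live L2: {a,n}→{a,n,x}
  live L3: {a,n,x}→{a,n,p,x}
  live L4: {a,n}→{a,n,z}
  live L5: {p,x}→∅
  live L6: {a,p,x}→{a,p}
  live L7: {a,z}→{a}
  live L8: {a}→{a,p}
  live L9: {a,p}→∅

Interfere edges:
  a↔{h,n,p,x,z}
  h↔{a,n,p,z}
  n↔{a,h,p,x,z}
  p↔{a,h,n,x,z}
  x↔{a,n,p,z}
  z↔{a,h,n,p,x}

Chromatic number:
  clique {a,h,n,p,z} ⇒ need ≥ 5
  5-colouring: r0={a}  r1={n}  r2={p}  r3={z}  r4={h,x}
  χ = 5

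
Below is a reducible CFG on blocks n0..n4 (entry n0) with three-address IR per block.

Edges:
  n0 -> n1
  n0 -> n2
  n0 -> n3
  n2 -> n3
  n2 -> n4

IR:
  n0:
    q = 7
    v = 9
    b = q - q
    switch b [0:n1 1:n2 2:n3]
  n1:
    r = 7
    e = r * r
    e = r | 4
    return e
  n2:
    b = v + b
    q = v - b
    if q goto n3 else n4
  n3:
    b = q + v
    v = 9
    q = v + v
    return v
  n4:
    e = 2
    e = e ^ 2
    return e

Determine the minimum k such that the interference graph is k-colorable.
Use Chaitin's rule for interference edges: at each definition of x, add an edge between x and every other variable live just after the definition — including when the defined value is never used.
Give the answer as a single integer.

Answer: 3

Working:
def/use:
  n0: def={b,q,v} ue=∅
  n1: def={e,r} ue=∅
  n2: def={b,q} ue={b,v}
  n3: def={b,q,v} ue={q,v}
  n4: def={e} ue=∅

Backward fixpoint:
  n0 li=∅ lo={b,q,v}
  n1 li=∅ lo=∅
  n2 li={b,v} lo={q,v}
  n3 li={q,v} lo=∅
  n4 li=∅ lo=∅

Conflict graph:
  b — {q,v}
  e — {r}
  q — {b,v}
  r — {e}
  v — {b,q}

Chromatic number:
  lower bound: {b,q,v} mutually conflict ⇒ χ ≥ 3
  3-colouring: R0={b,e}  R1={q,r}  R2={v}
  χ = 3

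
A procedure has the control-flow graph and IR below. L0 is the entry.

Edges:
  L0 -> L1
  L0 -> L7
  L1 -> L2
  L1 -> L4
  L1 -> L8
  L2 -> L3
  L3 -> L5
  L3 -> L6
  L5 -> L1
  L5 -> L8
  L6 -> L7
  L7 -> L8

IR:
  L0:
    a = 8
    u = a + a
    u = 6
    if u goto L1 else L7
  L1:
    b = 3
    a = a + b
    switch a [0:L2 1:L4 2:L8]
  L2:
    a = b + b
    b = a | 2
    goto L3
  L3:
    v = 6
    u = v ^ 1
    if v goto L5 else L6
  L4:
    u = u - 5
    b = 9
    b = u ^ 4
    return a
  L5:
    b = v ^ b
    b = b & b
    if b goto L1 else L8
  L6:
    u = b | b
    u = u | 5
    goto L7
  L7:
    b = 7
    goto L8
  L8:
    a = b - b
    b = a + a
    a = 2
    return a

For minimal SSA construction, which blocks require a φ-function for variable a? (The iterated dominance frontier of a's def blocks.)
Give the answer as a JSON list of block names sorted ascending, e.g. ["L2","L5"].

idom tree: L1←L0 L2←L1 L3←L2 L4←L1 L5←L3 L6←L3 L7←L0 L8←L0
Join-block Dom:
  L1: preds {L0,L5}: {L0} ∩ {L0,L1,L2,L3,L5} = {L0}; idom=L0
  L7: preds {L0,L6}: {L0} ∩ {L0,L1,L2,L3,L6} = {L0}; idom=L0
  L8: preds {L1,L5,L7}: {L0,L1} ∩ {L0,L1,L2,L3,L5} ∩ {L0,L7} = {L0}; idom=L0

Frontier:
  join L1 pred L0: · stop@L0
  join L1 pred L5: L5→L3→L2→L1 stop@L0
  join L7 pred L0: · stop@L0
  join L7 pred L6: L6→L3→L2→L1 stop@L0
  join L8 pred L1: L1 stop@L0
  join L8 pred L5: L5→L3→L2→L1 stop@L0
  join L8 pred L7: L7 stop@L0
  DF(L0)=∅
  DF(L1)={L1,L7,L8}
  DF(L2)={L1,L7,L8}
  DF(L3)={L1,L7,L8}
  DF(L4)=∅
  DF(L5)={L1,L8}
  DF(L6)={L7}
  DF(L7)={L8}
  DF(L8)=∅

φ for a: defs {L0,L1,L2,L8}
  DF⁺ = {L1,L7,L8}

Answer: ["L1", "L7", "L8"]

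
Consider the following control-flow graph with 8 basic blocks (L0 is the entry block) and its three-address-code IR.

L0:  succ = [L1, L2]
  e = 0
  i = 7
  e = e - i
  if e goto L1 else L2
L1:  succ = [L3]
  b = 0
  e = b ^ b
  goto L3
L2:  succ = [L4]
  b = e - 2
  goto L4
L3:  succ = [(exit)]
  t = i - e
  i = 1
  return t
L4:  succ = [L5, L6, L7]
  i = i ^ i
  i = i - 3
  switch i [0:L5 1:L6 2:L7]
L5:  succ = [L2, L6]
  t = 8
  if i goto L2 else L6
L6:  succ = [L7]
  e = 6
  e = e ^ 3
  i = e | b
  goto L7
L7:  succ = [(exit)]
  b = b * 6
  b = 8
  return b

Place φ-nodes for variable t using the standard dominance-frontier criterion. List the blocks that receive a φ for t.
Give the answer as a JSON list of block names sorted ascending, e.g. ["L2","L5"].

Answer: ["L2", "L6", "L7"]

Analysis:
idom tree: L1←L0 L2←L0 L3←L1 L4←L2 L5←L4 L6←L4 L7←L4
Dom∩ at merges:
  L2: preds {L0,L5}: {L0} ∩ {L0,L2,L4,L5} = {L0}; idom=L0
  L6: preds {L4,L5}: {L0,L2,L4} ∩ {L0,L2,L4,L5} = {L0,L2,L4}; idom=L4
  L7: preds {L4,L6}: {L0,L2,L4} ∩ {L0,L2,L4,L6} = {L0,L2,L4}; idom=L4

DF derivation:
  join L2 pred L0: · stop@L0
  join L2 pred L5: L5→L4→L2 stop@L0
  join L6 pred L4: · stop@L4
  join L6 pred L5: L5 stop@L4
  join L7 pred L4: · stop@L4
  join L7 pred L6: L6 stop@L4
  L0: DF=∅
  L1: DF=∅
  L2: DF={L2}
  L3: DF=∅
  L4: DF={L2}
  L5: DF={L2,L6}
  L6: DF={L7}
  L7: DF=∅

φ for t: defs {L3,L5}
  DF⁺ = {L2,L6,L7}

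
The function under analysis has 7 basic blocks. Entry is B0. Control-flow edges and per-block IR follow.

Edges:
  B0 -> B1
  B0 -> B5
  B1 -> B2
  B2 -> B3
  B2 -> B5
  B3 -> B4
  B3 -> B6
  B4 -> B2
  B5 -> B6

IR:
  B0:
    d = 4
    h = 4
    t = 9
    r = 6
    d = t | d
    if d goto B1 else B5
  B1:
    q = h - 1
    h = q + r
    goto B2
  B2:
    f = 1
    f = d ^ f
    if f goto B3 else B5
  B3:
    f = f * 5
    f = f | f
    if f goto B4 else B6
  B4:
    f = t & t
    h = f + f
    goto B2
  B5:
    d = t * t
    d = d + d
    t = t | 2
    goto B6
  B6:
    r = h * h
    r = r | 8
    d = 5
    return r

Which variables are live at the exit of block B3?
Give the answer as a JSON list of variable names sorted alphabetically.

def/use:
  B0: {d,h,r,t} / ∅
  B1: {h,q} / {h,r}
  B2: {f} / {d}
  B3: {f} / {f}
  B4: {f,h} / {t}
  B5: {d,t} / {t}
  B6: {d,r} / {h}

Backward fixpoint:
  B0 li=∅ lo={d,h,r,t}
  B1 li={d,h,r,t} lo={d,h,t}
  B2 li={d,h,t} lo={d,f,h,t}
  B3 li={d,f,h,t} lo={d,h,t}
  B4 li={d,t} lo={d,h,t}
  B5 li={h,t} lo={h}
  B6 li={h} lo=∅

live-out(B3) = ["d", "h", "t"]

Answer: ["d", "h", "t"]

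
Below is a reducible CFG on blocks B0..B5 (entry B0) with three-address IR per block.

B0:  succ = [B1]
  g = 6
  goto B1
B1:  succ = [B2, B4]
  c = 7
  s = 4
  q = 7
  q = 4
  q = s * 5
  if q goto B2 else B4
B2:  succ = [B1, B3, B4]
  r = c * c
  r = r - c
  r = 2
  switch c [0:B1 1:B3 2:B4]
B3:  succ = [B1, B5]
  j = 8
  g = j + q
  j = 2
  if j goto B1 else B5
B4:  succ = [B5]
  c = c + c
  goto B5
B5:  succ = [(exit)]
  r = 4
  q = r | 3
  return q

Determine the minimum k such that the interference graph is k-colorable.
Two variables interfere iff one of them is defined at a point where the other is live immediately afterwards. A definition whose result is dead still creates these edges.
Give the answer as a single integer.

Answer: 3

Working:
Per-block:
  B0: {g} / ∅
  B1: {c,q,s} / ∅
  B2: {r} / {c}
  B3: {g,j} / {q}
  B4: {c} / {c}
  B5: {q,r} / ∅

Liveness:
  live B0: ∅→∅
  live B1: ∅→{c,q}
  live B2: {c,q}→{c,q}
  live B3: {q}→∅
  live B4: {c}→∅
  live B5: ∅→∅

Interference:
  c↔{q,r,s}
  g↔∅
  j↔{q}
  q↔{c,j,r,s}
  r↔{c,q}
  s↔{c,q}

Chromatic number:
  lower bound: {c,q,r} mutually conflict ⇒ χ ≥ 3
  3-colouring: r0={g,q}  r1={c,j}  r2={r,s}
  χ = 3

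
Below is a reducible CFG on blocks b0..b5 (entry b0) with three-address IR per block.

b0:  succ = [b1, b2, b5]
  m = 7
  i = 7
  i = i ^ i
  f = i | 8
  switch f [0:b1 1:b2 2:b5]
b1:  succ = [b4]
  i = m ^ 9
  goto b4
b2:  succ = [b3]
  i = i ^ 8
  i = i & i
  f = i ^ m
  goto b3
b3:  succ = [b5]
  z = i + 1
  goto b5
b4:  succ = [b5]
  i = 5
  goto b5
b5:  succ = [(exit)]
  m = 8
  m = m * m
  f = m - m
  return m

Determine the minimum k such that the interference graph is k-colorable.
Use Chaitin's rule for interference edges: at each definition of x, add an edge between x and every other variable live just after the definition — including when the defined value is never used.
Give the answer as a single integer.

def/use:
  b0 def {f,i,m} use ∅
  b1 def {i} use {m}
  b2 def {f,i} use {i,m}
  b3 def {z} use {i}
  b4 def {i} use ∅
  b5 def {f,m} use ∅

Live sets:
  live b0: ∅→{i,m}
  live b1: {m}→∅
  live b2: {i,m}→{i}
  live b3: {i}→∅
  live b4: ∅→∅
  live b5: ∅→∅

Conflict graph:
  f↔{i,m}
  i↔{f,m}
  m↔{f,i}
  z↔∅

Chromatic number:
  clique {f,i,m} ⇒ need ≥ 3
  3-colouring: R0={f,z}  R1={i}  R2={m}
  χ = 3

Answer: 3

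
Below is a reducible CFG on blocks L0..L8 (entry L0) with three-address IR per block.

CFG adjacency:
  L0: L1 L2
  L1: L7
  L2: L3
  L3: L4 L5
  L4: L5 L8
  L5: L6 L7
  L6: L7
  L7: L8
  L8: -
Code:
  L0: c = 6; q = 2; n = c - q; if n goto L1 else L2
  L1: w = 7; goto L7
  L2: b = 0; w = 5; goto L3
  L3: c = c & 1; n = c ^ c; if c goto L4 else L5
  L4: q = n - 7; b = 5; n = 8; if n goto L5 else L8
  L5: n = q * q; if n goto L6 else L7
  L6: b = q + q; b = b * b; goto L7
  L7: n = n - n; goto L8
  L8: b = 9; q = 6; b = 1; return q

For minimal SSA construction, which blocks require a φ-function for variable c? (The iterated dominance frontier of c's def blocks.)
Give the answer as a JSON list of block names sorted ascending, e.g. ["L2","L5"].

Answer: ["L7", "L8"]

Derivation:
idom tree: L1←L0 L2←L0 L3←L2 L4←L3 L5←L3 L6←L5 L7←L0 L8←L0
Join-block Dom:
  L5: preds {L3,L4}: {L0,L2,L3} ∩ {L0,L2,L3,L4} = {L0,L2,L3}; idom=L3
  L7: preds {L1,L5,L6}: {L0,L1} ∩ {L0,L2,L3,L5} ∩ {L0,L2,L3,L5,L6} = {L0}; idom=L0
  L8: preds {L4,L7}: {L0,L2,L3,L4} ∩ {L0,L7} = {L0}; idom=L0

DF walk-up:
  join L5 pred L3: · stop@L3
  join L5 pred L4: L4 stop@L3
  join L7 pred L1: L1 stop@L0
  join L7 pred L5: L5→L3→L2 stop@L0
  join L7 pred L6: L6→L5→L3→L2 stop@L0
  join L8 pred L4: L4→L3→L2 stop@L0
  join L8 pred L7: L7 stop@L0
  L0: DF=∅
  L1: DF={L7}
  L2: DF={L7,L8}
  L3: DF={L7,L8}
  L4: DF={L5,L8}
  L5: DF={L7}
  L6: DF={L7}
  L7: DF={L8}
  L8: DF=∅

φ for c: defs {L0,L3}
  DF⁺ = {L7,L8}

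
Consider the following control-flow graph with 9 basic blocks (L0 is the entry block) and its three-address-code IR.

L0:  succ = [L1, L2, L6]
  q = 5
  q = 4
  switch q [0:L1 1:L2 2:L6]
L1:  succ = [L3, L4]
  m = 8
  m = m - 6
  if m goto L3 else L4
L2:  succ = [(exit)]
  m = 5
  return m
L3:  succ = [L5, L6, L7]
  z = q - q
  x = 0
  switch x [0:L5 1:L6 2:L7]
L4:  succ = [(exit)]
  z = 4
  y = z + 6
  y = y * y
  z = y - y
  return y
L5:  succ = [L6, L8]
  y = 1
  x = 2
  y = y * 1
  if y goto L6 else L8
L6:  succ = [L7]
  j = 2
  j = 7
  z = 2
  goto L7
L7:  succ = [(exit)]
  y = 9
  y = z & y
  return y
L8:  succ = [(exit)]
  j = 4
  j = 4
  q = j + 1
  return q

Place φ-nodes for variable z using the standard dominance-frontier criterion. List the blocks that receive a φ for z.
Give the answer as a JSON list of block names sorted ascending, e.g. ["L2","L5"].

Answer: ["L6", "L7"]

Derivation:
idom tree: L1←L0 L2←L0 L3←L1 L4←L1 L5←L3 L6←L0 L7←L0 L8←L5
Dom∩ at merges:
  L6: preds {L0,L3,L5}: {L0} ∩ {L0,L1,L3} ∩ {L0,L1,L3,L5} = {L0}; idom=L0
  L7: preds {L3,L6}: {L0,L1,L3} ∩ {L0,L6} = {L0}; idom=L0

DF derivation:
  L6←L0: walk · to L0
  L6←L3: walk L3→L1 to L0
  L6←L5: walk L5→L3→L1 to L0
  L7←L3: walk L3→L1 to L0
  L7←L6: walk L6 to L0
  L0: DF=∅
  L1: DF={L6,L7}
  L2: DF=∅
  L3: DF={L6,L7}
  L4: DF=∅
  L5: DF={L6}
  L6: DF={L7}
  L7: DF=∅
  L8: DF=∅

φ for z: defs {L3,L4,L6}
  DF⁺ = {L6,L7}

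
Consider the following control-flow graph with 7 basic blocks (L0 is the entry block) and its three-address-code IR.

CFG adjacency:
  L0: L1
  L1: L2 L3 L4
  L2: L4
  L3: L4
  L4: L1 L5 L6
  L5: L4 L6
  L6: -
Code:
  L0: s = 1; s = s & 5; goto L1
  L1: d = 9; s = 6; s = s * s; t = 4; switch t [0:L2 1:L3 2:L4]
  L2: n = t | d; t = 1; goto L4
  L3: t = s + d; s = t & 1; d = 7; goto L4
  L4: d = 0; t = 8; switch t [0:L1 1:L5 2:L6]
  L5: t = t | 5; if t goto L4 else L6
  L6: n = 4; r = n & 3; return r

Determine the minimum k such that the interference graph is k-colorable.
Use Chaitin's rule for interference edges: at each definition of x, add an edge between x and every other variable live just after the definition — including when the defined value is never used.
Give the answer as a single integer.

def/use:
  L0: {s} / ∅
  L1: {d,s,t} / ∅
  L2: {n,t} / {d,t}
  L3: {d,s,t} / {d,s}
  L4: {d,t} / ∅
  L5: {t} / {t}
  L6: {n,r} / ∅

Liveness:
  L0 li=∅ lo=∅
  L1 li=∅ lo={d,s,t}
  L2 li={d,t} lo=∅
  L3 li={d,s} lo=∅
  L4 li=∅ lo={t}
  L5 li={t} lo=∅
  L6 li=∅ lo=∅

Interfere edges:
  d — {s,t}
  n — ∅
  r — ∅
  s — {d,t}
  t — {d,s}

Chromatic number:
  {d,s,t} pairwise interfere (3-clique) ⇒ χ ≥ 3
  3-colouring: c0={d,n,r}  c1={s}  c2={t}
  χ = 3

Answer: 3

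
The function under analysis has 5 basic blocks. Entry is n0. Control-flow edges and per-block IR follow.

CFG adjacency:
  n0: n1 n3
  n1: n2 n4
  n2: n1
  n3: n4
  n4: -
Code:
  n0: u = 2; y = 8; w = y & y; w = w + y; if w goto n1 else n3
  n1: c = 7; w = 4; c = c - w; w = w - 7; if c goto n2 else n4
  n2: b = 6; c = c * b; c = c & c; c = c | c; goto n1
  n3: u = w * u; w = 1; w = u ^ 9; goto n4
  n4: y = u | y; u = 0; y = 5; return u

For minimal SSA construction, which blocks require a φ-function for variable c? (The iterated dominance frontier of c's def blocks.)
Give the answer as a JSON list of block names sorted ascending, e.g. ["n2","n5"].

Answer: ["n1", "n4"]

Working:
idom tree: n1←n0 n2←n1 n3←n0 n4←n0
Join-block Dom:
  n1: preds {n0,n2}: {n0} ∩ {n0,n1,n2} = {n0}; idom=n0
  n4: preds {n1,n3}: {n0,n1} ∩ {n0,n3} = {n0}; idom=n0

DF derivation:
  n1←n0: walk · to n0
  n1←n2: walk n2→n1 to n0
  n4←n1: walk n1 to n0
  n4←n3: walk n3 to n0
  n0: DF=∅
  n1: DF={n1,n4}
  n2: DF={n1}
  n3: DF={n4}
  n4: DF=∅

φ for c: defs {n1,n2}
  DF⁺ = {n1,n4}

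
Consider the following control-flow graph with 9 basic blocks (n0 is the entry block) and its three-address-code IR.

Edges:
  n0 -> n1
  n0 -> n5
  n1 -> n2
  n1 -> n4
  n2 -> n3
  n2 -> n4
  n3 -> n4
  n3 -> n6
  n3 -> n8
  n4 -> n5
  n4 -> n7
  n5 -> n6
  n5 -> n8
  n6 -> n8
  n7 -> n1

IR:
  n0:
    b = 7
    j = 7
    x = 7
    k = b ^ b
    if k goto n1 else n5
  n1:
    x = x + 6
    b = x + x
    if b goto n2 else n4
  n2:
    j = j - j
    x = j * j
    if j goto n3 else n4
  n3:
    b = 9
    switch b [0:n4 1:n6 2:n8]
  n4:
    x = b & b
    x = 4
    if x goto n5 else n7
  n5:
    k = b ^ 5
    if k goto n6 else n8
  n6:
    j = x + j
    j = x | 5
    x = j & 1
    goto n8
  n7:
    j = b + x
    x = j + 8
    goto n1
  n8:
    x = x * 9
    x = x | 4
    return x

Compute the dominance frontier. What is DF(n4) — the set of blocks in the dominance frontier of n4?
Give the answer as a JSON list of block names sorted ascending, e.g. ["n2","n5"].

Answer: ["n1", "n5"]

Analysis:
idom tree: n1←n0 n2←n1 n3←n2 n4←n1 n5←n0 n6←n0 n7←n4 n8←n0
Dom∩ at merges:
  n1: preds {n0,n7}: {n0} ∩ {n0,n1,n4,n7} = {n0}; idom=n0
  n4: preds {n1,n2,n3}: {n0,n1} ∩ {n0,n1,n2} ∩ {n0,n1,n2,n3} = {n0,n1}; idom=n1
  n5: preds {n0,n4}: {n0} ∩ {n0,n1,n4} = {n0}; idom=n0
  n6: preds {n3,n5}: {n0,n1,n2,n3} ∩ {n0,n5} = {n0}; idom=n0
  n8: preds {n3,n5,n6}: {n0,n1,n2,n3} ∩ {n0,n5} ∩ {n0,n6} = {n0}; idom=n0

DF derivation:
  n1←n0: walk · to n0
  n1←n7: walk n7→n4→n1 to n0
  n4←n1: walk · to n1
  n4←n2: walk n2 to n1
  n4←n3: walk n3→n2 to n1
  n5←n0: walk · to n0
  n5←n4: walk n4→n1 to n0
  n6←n3: walk n3→n2→n1 to n0
  n6←n5: walk n5 to n0
  n8←n3: walk n3→n2→n1 to n0
  n8←n5: walk n5 to n0
  n8←n6: walk n6 to n0
  DF(n0)=∅
  DF(n1)={n1,n5,n6,n8}
  DF(n2)={n4,n6,n8}
  DF(n3)={n4,n6,n8}
  DF(n4)={n1,n5}
  DF(n5)={n6,n8}
  DF(n6)={n8}
  DF(n7)={n1}
  DF(n8)=∅

DF(n4) = ["n1", "n5"]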